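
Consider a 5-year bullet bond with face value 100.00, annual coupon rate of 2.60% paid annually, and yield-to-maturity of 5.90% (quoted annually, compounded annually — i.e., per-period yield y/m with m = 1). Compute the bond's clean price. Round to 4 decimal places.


Coupon per period c = face * coupon_rate / m = 2.600000
Periods per year m = 1; per-period yield y/m = 0.059000
Number of cashflows N = 5
Cashflows (t years, CF_t, discount factor 1/(1+y/m)^(m*t), PV):
  t = 1.0000: CF_t = 2.600000, DF = 0.944287, PV = 2.455146
  t = 2.0000: CF_t = 2.600000, DF = 0.891678, PV = 2.318363
  t = 3.0000: CF_t = 2.600000, DF = 0.842000, PV = 2.189200
  t = 4.0000: CF_t = 2.600000, DF = 0.795090, PV = 2.067233
  t = 5.0000: CF_t = 102.600000, DF = 0.750793, PV = 77.031359
Price P = sum_t PV_t = 86.061302

Answer: Price = 86.0613


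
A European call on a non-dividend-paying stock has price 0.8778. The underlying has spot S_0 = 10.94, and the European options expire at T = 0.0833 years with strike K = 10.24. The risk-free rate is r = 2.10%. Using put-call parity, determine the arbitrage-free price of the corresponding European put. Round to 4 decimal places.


Answer: Put price = 0.1599

Derivation:
Put-call parity: C - P = S_0 * exp(-qT) - K * exp(-rT).
S_0 * exp(-qT) = 10.9400 * 1.00000000 = 10.94000000
K * exp(-rT) = 10.2400 * 0.99825223 = 10.22210283
P = C - S*exp(-qT) + K*exp(-rT)
P = 0.8778 - 10.94000000 + 10.22210283 = 0.1599


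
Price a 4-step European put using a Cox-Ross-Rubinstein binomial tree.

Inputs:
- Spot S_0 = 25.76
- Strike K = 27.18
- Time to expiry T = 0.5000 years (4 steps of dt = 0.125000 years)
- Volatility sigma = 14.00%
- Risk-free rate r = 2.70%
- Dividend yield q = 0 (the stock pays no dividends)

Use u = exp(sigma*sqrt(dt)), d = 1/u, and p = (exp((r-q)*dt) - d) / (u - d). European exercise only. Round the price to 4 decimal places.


dt = T/N = 0.125000
u = exp(sigma*sqrt(dt)) = 1.050743; d = 1/u = 0.951708
p = (exp((r-q)*dt) - d) / (u - d) = 0.521764
Discount per step: exp(-r*dt) = 0.996631
Stock lattice S(k, i) with i counting down-moves:
  k=0: S(0,0) = 25.7600
  k=1: S(1,0) = 27.0671; S(1,1) = 24.5160
  k=2: S(2,0) = 28.4406; S(2,1) = 25.7600; S(2,2) = 23.3321
  k=3: S(3,0) = 29.8838; S(3,1) = 27.0671; S(3,2) = 24.5160; S(3,3) = 22.2053
  k=4: S(4,0) = 31.4002; S(4,1) = 28.4406; S(4,2) = 25.7600; S(4,3) = 23.3321; S(4,4) = 21.1329
Terminal payoffs V(N, i) = max(K - S_T, 0):
  V(4,0) = 0.000000; V(4,1) = 0.000000; V(4,2) = 1.420000; V(4,3) = 3.847950; V(4,4) = 6.047059
Backward induction: V(k, i) = exp(-r*dt) * [p * V(k+1, i) + (1-p) * V(k+1, i+1)].
  V(3,0) = exp(-r*dt) * [p*0.000000 + (1-p)*0.000000] = 0.000000
  V(3,1) = exp(-r*dt) * [p*0.000000 + (1-p)*1.420000] = 0.676806
  V(3,2) = exp(-r*dt) * [p*1.420000 + (1-p)*3.847950] = 2.572435
  V(3,3) = exp(-r*dt) * [p*3.847950 + (1-p)*6.047059] = 4.883134
  V(2,0) = exp(-r*dt) * [p*0.000000 + (1-p)*0.676806] = 0.322582
  V(2,1) = exp(-r*dt) * [p*0.676806 + (1-p)*2.572435] = 1.578029
  V(2,2) = exp(-r*dt) * [p*2.572435 + (1-p)*4.883134] = 3.665103
  V(1,0) = exp(-r*dt) * [p*0.322582 + (1-p)*1.578029] = 0.919872
  V(1,1) = exp(-r*dt) * [p*1.578029 + (1-p)*3.665103] = 2.567462
  V(0,0) = exp(-r*dt) * [p*0.919872 + (1-p)*2.567462] = 1.702054

Answer: Price = V(0,0) = 1.7021


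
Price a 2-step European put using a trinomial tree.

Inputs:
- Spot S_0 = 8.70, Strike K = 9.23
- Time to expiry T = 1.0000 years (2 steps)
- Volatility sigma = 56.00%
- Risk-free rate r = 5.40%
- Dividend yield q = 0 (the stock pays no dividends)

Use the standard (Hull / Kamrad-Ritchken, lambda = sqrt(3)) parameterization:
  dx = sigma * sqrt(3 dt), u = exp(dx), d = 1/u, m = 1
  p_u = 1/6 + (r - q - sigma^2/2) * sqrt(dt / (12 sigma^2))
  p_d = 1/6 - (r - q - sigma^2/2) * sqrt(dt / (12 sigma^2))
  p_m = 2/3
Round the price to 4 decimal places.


Answer: Price = V(0,0) = 1.7772

Derivation:
dt = T/N = 0.500000; dx = sigma*sqrt(3*dt) = 0.685857
u = exp(dx) = 1.985473; d = 1/u = 0.503658
p_u = 0.129195, p_m = 0.666667, p_d = 0.204138
Discount per step: exp(-r*dt) = 0.973361
Stock lattice S(k, j) with j the centered position index:
  k=0: S(0,+0) = 8.7000
  k=1: S(1,-1) = 4.3818; S(1,+0) = 8.7000; S(1,+1) = 17.2736
  k=2: S(2,-2) = 2.2069; S(2,-1) = 4.3818; S(2,+0) = 8.7000; S(2,+1) = 17.2736; S(2,+2) = 34.2963
Terminal payoffs V(N, j) = max(K - S_T, 0):
  V(2,-2) = 7.023056; V(2,-1) = 4.848172; V(2,+0) = 0.530000; V(2,+1) = 0.000000; V(2,+2) = 0.000000
Backward induction: V(k, j) = exp(-r*dt) * [p_u * V(k+1, j+1) + p_m * V(k+1, j) + p_d * V(k+1, j-1)]
  V(1,-1) = exp(-r*dt) * [p_u*0.530000 + p_m*4.848172 + p_d*7.023056] = 4.608146
  V(1,+0) = exp(-r*dt) * [p_u*0.000000 + p_m*0.530000 + p_d*4.848172] = 1.307253
  V(1,+1) = exp(-r*dt) * [p_u*0.000000 + p_m*0.000000 + p_d*0.530000] = 0.105311
  V(0,+0) = exp(-r*dt) * [p_u*0.105311 + p_m*1.307253 + p_d*4.608146] = 1.777168


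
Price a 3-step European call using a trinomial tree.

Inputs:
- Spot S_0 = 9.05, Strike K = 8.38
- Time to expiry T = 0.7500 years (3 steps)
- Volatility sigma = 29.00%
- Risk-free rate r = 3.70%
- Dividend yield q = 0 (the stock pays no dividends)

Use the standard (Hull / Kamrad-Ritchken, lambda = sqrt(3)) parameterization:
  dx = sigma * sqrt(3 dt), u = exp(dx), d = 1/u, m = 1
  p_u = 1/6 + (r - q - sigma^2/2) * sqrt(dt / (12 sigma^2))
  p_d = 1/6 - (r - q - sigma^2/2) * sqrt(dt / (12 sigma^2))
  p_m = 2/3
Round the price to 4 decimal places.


dt = T/N = 0.250000; dx = sigma*sqrt(3*dt) = 0.251147
u = exp(dx) = 1.285500; d = 1/u = 0.777908
p_u = 0.164153, p_m = 0.666667, p_d = 0.169180
Discount per step: exp(-r*dt) = 0.990793
Stock lattice S(k, j) with j the centered position index:
  k=0: S(0,+0) = 9.0500
  k=1: S(1,-1) = 7.0401; S(1,+0) = 9.0500; S(1,+1) = 11.6338
  k=2: S(2,-2) = 5.4765; S(2,-1) = 7.0401; S(2,+0) = 9.0500; S(2,+1) = 11.6338; S(2,+2) = 14.9552
  k=3: S(3,-3) = 4.2602; S(3,-2) = 5.4765; S(3,-1) = 7.0401; S(3,+0) = 9.0500; S(3,+1) = 11.6338; S(3,+2) = 14.9552; S(3,+3) = 19.2249
Terminal payoffs V(N, j) = max(S_T - K, 0):
  V(3,-3) = 0.000000; V(3,-2) = 0.000000; V(3,-1) = 0.000000; V(3,+0) = 0.670000; V(3,+1) = 3.253771; V(3,+2) = 6.575206; V(3,+3) = 10.844910
Backward induction: V(k, j) = exp(-r*dt) * [p_u * V(k+1, j+1) + p_m * V(k+1, j) + p_d * V(k+1, j-1)]
  V(2,-2) = exp(-r*dt) * [p_u*0.000000 + p_m*0.000000 + p_d*0.000000] = 0.000000
  V(2,-1) = exp(-r*dt) * [p_u*0.670000 + p_m*0.000000 + p_d*0.000000] = 0.108970
  V(2,+0) = exp(-r*dt) * [p_u*3.253771 + p_m*0.670000 + p_d*0.000000] = 0.971753
  V(2,+1) = exp(-r*dt) * [p_u*6.575206 + p_m*3.253771 + p_d*0.670000] = 3.330918
  V(2,+2) = exp(-r*dt) * [p_u*10.844910 + p_m*6.575206 + p_d*3.253771] = 6.652351
  V(1,-1) = exp(-r*dt) * [p_u*0.971753 + p_m*0.108970 + p_d*0.000000] = 0.230025
  V(1,+0) = exp(-r*dt) * [p_u*3.330918 + p_m*0.971753 + p_d*0.108970] = 1.201883
  V(1,+1) = exp(-r*dt) * [p_u*6.652351 + p_m*3.330918 + p_d*0.971753] = 3.445004
  V(0,+0) = exp(-r*dt) * [p_u*3.445004 + p_m*1.201883 + p_d*0.230025] = 1.392737

Answer: Price = V(0,0) = 1.3927


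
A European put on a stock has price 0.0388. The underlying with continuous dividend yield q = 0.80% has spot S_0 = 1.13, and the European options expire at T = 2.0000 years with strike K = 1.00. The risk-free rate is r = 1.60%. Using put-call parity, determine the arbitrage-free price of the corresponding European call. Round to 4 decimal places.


Answer: Call price = 0.1824

Derivation:
Put-call parity: C - P = S_0 * exp(-qT) - K * exp(-rT).
S_0 * exp(-qT) = 1.1300 * 0.98412732 = 1.11206387
K * exp(-rT) = 1.0000 * 0.96850658 = 0.96850658
C = P + S*exp(-qT) - K*exp(-rT)
C = 0.0388 + 1.11206387 - 0.96850658 = 0.1824


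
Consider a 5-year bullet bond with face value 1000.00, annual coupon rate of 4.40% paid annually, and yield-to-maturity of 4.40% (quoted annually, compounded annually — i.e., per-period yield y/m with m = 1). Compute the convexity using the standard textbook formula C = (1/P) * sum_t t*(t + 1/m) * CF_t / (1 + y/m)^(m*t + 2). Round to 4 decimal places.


Answer: Convexity = 24.5745

Derivation:
Coupon per period c = face * coupon_rate / m = 44.000000
Periods per year m = 1; per-period yield y/m = 0.044000
Number of cashflows N = 5
Cashflows (t years, CF_t, discount factor 1/(1+y/m)^(m*t), PV):
  t = 1.0000: CF_t = 44.000000, DF = 0.957854, PV = 42.145594
  t = 2.0000: CF_t = 44.000000, DF = 0.917485, PV = 40.369343
  t = 3.0000: CF_t = 44.000000, DF = 0.878817, PV = 38.667953
  t = 4.0000: CF_t = 44.000000, DF = 0.841779, PV = 37.038269
  t = 5.0000: CF_t = 1044.000000, DF = 0.806302, PV = 841.778841
Price P = sum_t PV_t = 1000.000000
Convexity numerator sum_t t*(t + 1/m) * CF_t / (1+y/m)^(m*t + 2):
  t = 1.0000: term = 77.335906
  t = 2.0000: term = 222.229614
  t = 3.0000: term = 425.727230
  t = 4.0000: term = 679.641172
  t = 5.0000: term = 23169.585410
Convexity = (1/P) * sum = 24574.519332 / 1000.000000 = 24.574519


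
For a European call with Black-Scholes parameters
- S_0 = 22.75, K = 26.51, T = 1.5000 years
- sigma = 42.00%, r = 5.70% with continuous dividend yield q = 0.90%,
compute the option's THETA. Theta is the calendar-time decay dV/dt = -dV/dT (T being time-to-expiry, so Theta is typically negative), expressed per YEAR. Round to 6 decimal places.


Answer: Theta = -1.889257

Derivation:
d1 = 0.0998130621; d2 = -0.4145797839
phi(d1) = 0.3969599612; exp(-qT) = 0.9865907163; exp(-rT) = 0.9180531431
Theta = -S*exp(-qT)*phi(d1)*sigma/(2*sqrt(T)) - r*K*exp(-rT)*N(d2) + q*S*exp(-qT)*N(d1)
N(d1) = 0.5397536311; N(d2) = 0.3392247750; sqrt(T) = 1.2247448714
Term 1 = -22.7500 * 0.9865907163 * 0.3969599612 * 0.4200 / (2 * 1.2247448714) = -1.5277025205
Term 2 = -0.0570 * 26.5100 * 0.9180531431 * 0.3392247750 = -0.4705870463
Term 3 = 0.0090 * 22.7500 * 0.9865907163 * 0.5397536311 = 0.1090326349
Theta = -1.5277025205 + (-0.4705870463) + (0.1090326349) = -1.889257


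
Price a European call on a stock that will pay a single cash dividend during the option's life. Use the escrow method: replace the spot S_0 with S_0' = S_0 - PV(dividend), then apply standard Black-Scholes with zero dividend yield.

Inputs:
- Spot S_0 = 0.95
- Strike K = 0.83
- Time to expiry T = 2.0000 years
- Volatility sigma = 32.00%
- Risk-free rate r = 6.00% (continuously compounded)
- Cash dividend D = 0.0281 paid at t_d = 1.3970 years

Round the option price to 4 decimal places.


Answer: Price = 0.2606

Derivation:
PV(D) = D * exp(-r * t_d) = 0.0281 * 0.91959677 = 0.02584067
S_0' = S_0 - PV(D) = 0.9500 - 0.02584067 = 0.92415933
d1 = (ln(S_0'/K) + (r + sigma^2/2)*T) / (sigma*sqrt(T)) = 0.72889184
d2 = d1 - sigma*sqrt(T) = 0.27634350
exp(-rT) = 0.88692044
N(d1) = 0.76696609; N(d2) = 0.60885788
C = S_0' * N(d1) - K * exp(-rT) * N(d2) = 0.92415933 * 0.76696609 - 0.8300 * 0.88692044 * 0.60885788 = 0.2606


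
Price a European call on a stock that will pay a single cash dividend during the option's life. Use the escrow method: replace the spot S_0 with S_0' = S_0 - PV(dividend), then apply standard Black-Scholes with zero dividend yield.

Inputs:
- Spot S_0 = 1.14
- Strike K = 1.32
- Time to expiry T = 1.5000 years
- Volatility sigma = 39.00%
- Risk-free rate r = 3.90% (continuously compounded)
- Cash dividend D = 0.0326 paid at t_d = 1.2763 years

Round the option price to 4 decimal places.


PV(D) = D * exp(-r * t_d) = 0.0326 * 0.95144281 = 0.03101704
S_0' = S_0 - PV(D) = 1.1400 - 0.03101704 = 1.10898296
d1 = (ln(S_0'/K) + (r + sigma^2/2)*T) / (sigma*sqrt(T)) = -0.00337776
d2 = d1 - sigma*sqrt(T) = -0.48102826
exp(-rT) = 0.94317824
N(d1) = 0.49865247; N(d2) = 0.31524821
C = S_0' * N(d1) - K * exp(-rT) * N(d2) = 1.10898296 * 0.49865247 - 1.3200 * 0.94317824 * 0.31524821 = 0.1605

Answer: Price = 0.1605


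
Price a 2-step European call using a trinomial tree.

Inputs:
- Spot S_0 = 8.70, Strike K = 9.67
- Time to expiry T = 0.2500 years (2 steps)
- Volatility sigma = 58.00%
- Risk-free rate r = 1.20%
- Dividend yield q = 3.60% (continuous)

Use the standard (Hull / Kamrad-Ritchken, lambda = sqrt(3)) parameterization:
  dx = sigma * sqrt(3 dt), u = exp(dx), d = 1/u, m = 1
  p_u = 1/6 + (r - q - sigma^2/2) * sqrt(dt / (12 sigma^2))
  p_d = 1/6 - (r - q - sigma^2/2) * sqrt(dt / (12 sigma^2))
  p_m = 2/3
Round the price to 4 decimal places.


Answer: Price = V(0,0) = 0.6252

Derivation:
dt = T/N = 0.125000; dx = sigma*sqrt(3*dt) = 0.355176
u = exp(dx) = 1.426432; d = 1/u = 0.701050
p_u = 0.132845, p_m = 0.666667, p_d = 0.200488
Discount per step: exp(-r*dt) = 0.998501
Stock lattice S(k, j) with j the centered position index:
  k=0: S(0,+0) = 8.7000
  k=1: S(1,-1) = 6.0991; S(1,+0) = 8.7000; S(1,+1) = 12.4100
  k=2: S(2,-2) = 4.2758; S(2,-1) = 6.0991; S(2,+0) = 8.7000; S(2,+1) = 12.4100; S(2,+2) = 17.7020
Terminal payoffs V(N, j) = max(S_T - K, 0):
  V(2,-2) = 0.000000; V(2,-1) = 0.000000; V(2,+0) = 0.000000; V(2,+1) = 2.739956; V(2,+2) = 8.031954
Backward induction: V(k, j) = exp(-r*dt) * [p_u * V(k+1, j+1) + p_m * V(k+1, j) + p_d * V(k+1, j-1)]
  V(1,-1) = exp(-r*dt) * [p_u*0.000000 + p_m*0.000000 + p_d*0.000000] = 0.000000
  V(1,+0) = exp(-r*dt) * [p_u*2.739956 + p_m*0.000000 + p_d*0.000000] = 0.363445
  V(1,+1) = exp(-r*dt) * [p_u*8.031954 + p_m*2.739956 + p_d*0.000000] = 2.889308
  V(0,+0) = exp(-r*dt) * [p_u*2.889308 + p_m*0.363445 + p_d*0.000000] = 0.625189


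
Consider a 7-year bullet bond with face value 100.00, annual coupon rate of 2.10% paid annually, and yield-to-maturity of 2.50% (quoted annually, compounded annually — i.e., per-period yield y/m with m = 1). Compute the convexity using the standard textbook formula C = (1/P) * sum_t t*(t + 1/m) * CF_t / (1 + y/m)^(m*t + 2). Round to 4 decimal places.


Answer: Convexity = 49.0194

Derivation:
Coupon per period c = face * coupon_rate / m = 2.100000
Periods per year m = 1; per-period yield y/m = 0.025000
Number of cashflows N = 7
Cashflows (t years, CF_t, discount factor 1/(1+y/m)^(m*t), PV):
  t = 1.0000: CF_t = 2.100000, DF = 0.975610, PV = 2.048780
  t = 2.0000: CF_t = 2.100000, DF = 0.951814, PV = 1.998810
  t = 3.0000: CF_t = 2.100000, DF = 0.928599, PV = 1.950059
  t = 4.0000: CF_t = 2.100000, DF = 0.905951, PV = 1.902496
  t = 5.0000: CF_t = 2.100000, DF = 0.883854, PV = 1.856094
  t = 6.0000: CF_t = 2.100000, DF = 0.862297, PV = 1.810823
  t = 7.0000: CF_t = 102.100000, DF = 0.841265, PV = 85.893181
Price P = sum_t PV_t = 97.460244
Convexity numerator sum_t t*(t + 1/m) * CF_t / (1+y/m)^(m*t + 2):
  t = 1.0000: term = 3.900118
  t = 2.0000: term = 11.414978
  t = 3.0000: term = 22.273128
  t = 4.0000: term = 36.216468
  t = 5.0000: term = 52.999710
  t = 6.0000: term = 72.389848
  t = 7.0000: term = 4578.244481
Convexity = (1/P) * sum = 4777.438731 / 97.460244 = 49.019360


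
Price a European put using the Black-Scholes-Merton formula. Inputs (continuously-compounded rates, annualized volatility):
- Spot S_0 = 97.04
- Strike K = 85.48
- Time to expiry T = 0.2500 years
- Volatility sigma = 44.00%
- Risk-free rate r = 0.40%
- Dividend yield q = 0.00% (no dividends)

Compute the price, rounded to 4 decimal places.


Answer: Price = 3.4718

Derivation:
d1 = (ln(S/K) + (r - q + 0.5*sigma^2) * T) / (sigma * sqrt(T)) = 0.69109470
d2 = d1 - sigma * sqrt(T) = 0.47109470
exp(-rT) = 0.99900050; exp(-qT) = 1.00000000
P = K * exp(-rT) * N(-d2) - S_0 * exp(-qT) * N(-d1)
N(-d1) = 0.24475302; N(-d2) = 0.31878655
P = 85.4800 * 0.99900050 * 0.31878655 - 97.0400 * 1.00000000 * 0.24475302 = 3.4718


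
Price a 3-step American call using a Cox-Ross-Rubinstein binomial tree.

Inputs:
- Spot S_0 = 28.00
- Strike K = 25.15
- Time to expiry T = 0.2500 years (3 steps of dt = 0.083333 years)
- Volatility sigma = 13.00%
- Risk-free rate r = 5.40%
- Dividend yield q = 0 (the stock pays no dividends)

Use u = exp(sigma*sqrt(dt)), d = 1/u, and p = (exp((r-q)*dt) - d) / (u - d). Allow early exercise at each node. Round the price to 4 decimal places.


dt = T/N = 0.083333
u = exp(sigma*sqrt(dt)) = 1.038241; d = 1/u = 0.963168
p = (exp((r-q)*dt) - d) / (u - d) = 0.550696
Discount per step: exp(-r*dt) = 0.995510
Stock lattice S(k, i) with i counting down-moves:
  k=0: S(0,0) = 28.0000
  k=1: S(1,0) = 29.0707; S(1,1) = 26.9687
  k=2: S(2,0) = 30.1824; S(2,1) = 28.0000; S(2,2) = 25.9754
  k=3: S(3,0) = 31.3366; S(3,1) = 29.0707; S(3,2) = 26.9687; S(3,3) = 25.0186
Terminal payoffs V(N, i) = max(S_T - K, 0):
  V(3,0) = 6.186634; V(3,1) = 3.920743; V(3,2) = 1.818695; V(3,3) = 0.000000
Backward induction: V(k, i) = exp(-r*dt) * [p * V(k+1, i) + (1-p) * V(k+1, i+1)]; then take max(V_cont, immediate exercise) for American.
  V(2,0) = exp(-r*dt) * [p*6.186634 + (1-p)*3.920743] = 5.145353; exercise = 5.032432; V(2,0) = max -> 5.145353
  V(2,1) = exp(-r*dt) * [p*3.920743 + (1-p)*1.818695] = 2.962921; exercise = 2.850000; V(2,1) = max -> 2.962921
  V(2,2) = exp(-r*dt) * [p*1.818695 + (1-p)*0.000000] = 0.997051; exercise = 0.825375; V(2,2) = max -> 0.997051
  V(1,0) = exp(-r*dt) * [p*5.145353 + (1-p)*2.962921] = 4.146078; exercise = 3.920743; V(1,0) = max -> 4.146078
  V(1,1) = exp(-r*dt) * [p*2.962921 + (1-p)*0.997051] = 2.070310; exercise = 1.818695; V(1,1) = max -> 2.070310
  V(0,0) = exp(-r*dt) * [p*4.146078 + (1-p)*2.070310] = 3.198998; exercise = 2.850000; V(0,0) = max -> 3.198998

Answer: Price = V(0,0) = 3.1990


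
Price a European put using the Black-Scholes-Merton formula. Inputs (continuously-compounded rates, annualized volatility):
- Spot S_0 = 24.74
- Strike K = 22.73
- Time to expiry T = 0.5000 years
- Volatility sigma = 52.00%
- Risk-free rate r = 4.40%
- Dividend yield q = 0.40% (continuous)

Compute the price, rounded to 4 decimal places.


Answer: Price = 2.3311

Derivation:
d1 = (ln(S/K) + (r - q + 0.5*sigma^2) * T) / (sigma * sqrt(T)) = 0.46869139
d2 = d1 - sigma * sqrt(T) = 0.10099587
exp(-rT) = 0.97824024; exp(-qT) = 0.99800200
P = K * exp(-rT) * N(-d2) - S_0 * exp(-qT) * N(-d1)
N(-d1) = 0.31964512; N(-d2) = 0.45977687
P = 22.7300 * 0.97824024 * 0.45977687 - 24.7400 * 0.99800200 * 0.31964512 = 2.3311


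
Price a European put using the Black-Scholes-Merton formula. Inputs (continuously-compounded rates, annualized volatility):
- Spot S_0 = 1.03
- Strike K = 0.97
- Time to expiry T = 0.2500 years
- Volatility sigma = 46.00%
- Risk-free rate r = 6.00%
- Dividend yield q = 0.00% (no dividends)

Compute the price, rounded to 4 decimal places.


d1 = (ln(S/K) + (r - q + 0.5*sigma^2) * T) / (sigma * sqrt(T)) = 0.44116526
d2 = d1 - sigma * sqrt(T) = 0.21116526
exp(-rT) = 0.98511194; exp(-qT) = 1.00000000
P = K * exp(-rT) * N(-d2) - S_0 * exp(-qT) * N(-d1)
N(-d1) = 0.32954668; N(-d2) = 0.41637916
P = 0.9700 * 0.98511194 * 0.41637916 - 1.0300 * 1.00000000 * 0.32954668 = 0.0584

Answer: Price = 0.0584


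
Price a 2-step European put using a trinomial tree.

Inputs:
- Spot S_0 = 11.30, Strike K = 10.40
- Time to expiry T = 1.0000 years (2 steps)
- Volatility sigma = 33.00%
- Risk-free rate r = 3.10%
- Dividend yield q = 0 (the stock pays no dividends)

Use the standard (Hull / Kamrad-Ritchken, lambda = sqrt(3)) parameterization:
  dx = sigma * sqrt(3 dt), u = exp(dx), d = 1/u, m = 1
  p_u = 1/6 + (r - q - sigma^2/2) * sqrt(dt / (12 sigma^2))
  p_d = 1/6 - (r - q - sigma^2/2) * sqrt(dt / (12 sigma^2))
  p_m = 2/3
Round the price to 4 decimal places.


dt = T/N = 0.500000; dx = sigma*sqrt(3*dt) = 0.404166
u = exp(dx) = 1.498052; d = 1/u = 0.667533
p_u = 0.152161, p_m = 0.666667, p_d = 0.181172
Discount per step: exp(-r*dt) = 0.984620
Stock lattice S(k, j) with j the centered position index:
  k=0: S(0,+0) = 11.3000
  k=1: S(1,-1) = 7.5431; S(1,+0) = 11.3000; S(1,+1) = 16.9280
  k=2: S(2,-2) = 5.0353; S(2,-1) = 7.5431; S(2,+0) = 11.3000; S(2,+1) = 16.9280; S(2,+2) = 25.3590
Terminal payoffs V(N, j) = max(K - S_T, 0):
  V(2,-2) = 5.364710; V(2,-1) = 2.856872; V(2,+0) = 0.000000; V(2,+1) = 0.000000; V(2,+2) = 0.000000
Backward induction: V(k, j) = exp(-r*dt) * [p_u * V(k+1, j+1) + p_m * V(k+1, j) + p_d * V(k+1, j-1)]
  V(1,-1) = exp(-r*dt) * [p_u*0.000000 + p_m*2.856872 + p_d*5.364710] = 2.832274
  V(1,+0) = exp(-r*dt) * [p_u*0.000000 + p_m*0.000000 + p_d*2.856872] = 0.509624
  V(1,+1) = exp(-r*dt) * [p_u*0.000000 + p_m*0.000000 + p_d*0.000000] = 0.000000
  V(0,+0) = exp(-r*dt) * [p_u*0.000000 + p_m*0.509624 + p_d*2.832274] = 0.839760

Answer: Price = V(0,0) = 0.8398


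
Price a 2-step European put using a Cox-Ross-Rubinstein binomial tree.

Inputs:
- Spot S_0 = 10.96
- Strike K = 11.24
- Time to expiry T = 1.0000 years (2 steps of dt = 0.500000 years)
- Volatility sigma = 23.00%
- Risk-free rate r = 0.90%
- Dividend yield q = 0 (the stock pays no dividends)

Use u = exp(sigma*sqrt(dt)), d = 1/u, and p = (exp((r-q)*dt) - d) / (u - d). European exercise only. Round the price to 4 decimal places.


Answer: Price = V(0,0) = 1.0522

Derivation:
dt = T/N = 0.500000
u = exp(sigma*sqrt(dt)) = 1.176607; d = 1/u = 0.849902
p = (exp((r-q)*dt) - d) / (u - d) = 0.473236
Discount per step: exp(-r*dt) = 0.995510
Stock lattice S(k, i) with i counting down-moves:
  k=0: S(0,0) = 10.9600
  k=1: S(1,0) = 12.8956; S(1,1) = 9.3149
  k=2: S(2,0) = 15.1731; S(2,1) = 10.9600; S(2,2) = 7.9168
Terminal payoffs V(N, i) = max(K - S_T, 0):
  V(2,0) = 0.000000; V(2,1) = 0.280000; V(2,2) = 3.323231
Backward induction: V(k, i) = exp(-r*dt) * [p * V(k+1, i) + (1-p) * V(k+1, i+1)].
  V(1,0) = exp(-r*dt) * [p*0.000000 + (1-p)*0.280000] = 0.146832
  V(1,1) = exp(-r*dt) * [p*0.280000 + (1-p)*3.323231] = 1.874611
  V(0,0) = exp(-r*dt) * [p*0.146832 + (1-p)*1.874611] = 1.052218


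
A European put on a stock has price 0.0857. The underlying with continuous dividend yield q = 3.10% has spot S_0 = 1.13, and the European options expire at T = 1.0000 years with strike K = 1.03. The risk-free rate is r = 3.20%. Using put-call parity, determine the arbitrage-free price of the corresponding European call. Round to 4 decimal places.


Answer: Call price = 0.1836

Derivation:
Put-call parity: C - P = S_0 * exp(-qT) - K * exp(-rT).
S_0 * exp(-qT) = 1.1300 * 0.96947557 = 1.09550740
K * exp(-rT) = 1.0300 * 0.96850658 = 0.99756178
C = P + S*exp(-qT) - K*exp(-rT)
C = 0.0857 + 1.09550740 - 0.99756178 = 0.1836


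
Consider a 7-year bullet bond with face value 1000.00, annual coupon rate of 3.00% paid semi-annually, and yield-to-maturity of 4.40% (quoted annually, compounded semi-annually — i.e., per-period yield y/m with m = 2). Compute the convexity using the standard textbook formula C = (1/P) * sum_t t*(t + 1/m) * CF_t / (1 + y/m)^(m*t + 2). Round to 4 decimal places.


Answer: Convexity = 43.9224

Derivation:
Coupon per period c = face * coupon_rate / m = 15.000000
Periods per year m = 2; per-period yield y/m = 0.022000
Number of cashflows N = 14
Cashflows (t years, CF_t, discount factor 1/(1+y/m)^(m*t), PV):
  t = 0.5000: CF_t = 15.000000, DF = 0.978474, PV = 14.677104
  t = 1.0000: CF_t = 15.000000, DF = 0.957411, PV = 14.361158
  t = 1.5000: CF_t = 15.000000, DF = 0.936801, PV = 14.052014
  t = 2.0000: CF_t = 15.000000, DF = 0.916635, PV = 13.749524
  t = 2.5000: CF_t = 15.000000, DF = 0.896903, PV = 13.453546
  t = 3.0000: CF_t = 15.000000, DF = 0.877596, PV = 13.163940
  t = 3.5000: CF_t = 15.000000, DF = 0.858704, PV = 12.880567
  t = 4.0000: CF_t = 15.000000, DF = 0.840220, PV = 12.603295
  t = 4.5000: CF_t = 15.000000, DF = 0.822133, PV = 12.331991
  t = 5.0000: CF_t = 15.000000, DF = 0.804435, PV = 12.066527
  t = 5.5000: CF_t = 15.000000, DF = 0.787119, PV = 11.806778
  t = 6.0000: CF_t = 15.000000, DF = 0.770175, PV = 11.552621
  t = 6.5000: CF_t = 15.000000, DF = 0.753596, PV = 11.303934
  t = 7.0000: CF_t = 1015.000000, DF = 0.737373, PV = 748.433987
Price P = sum_t PV_t = 916.436987
Convexity numerator sum_t t*(t + 1/m) * CF_t / (1+y/m)^(m*t + 2):
  t = 0.5000: term = 7.026007
  t = 1.0000: term = 20.624287
  t = 1.5000: term = 40.360639
  t = 2.0000: term = 65.819699
  t = 2.5000: term = 96.604254
  t = 3.0000: term = 132.334595
  t = 3.5000: term = 172.647873
  t = 4.0000: term = 217.197492
  t = 4.5000: term = 265.652510
  t = 5.0000: term = 317.697065
  t = 5.5000: term = 373.029822
  t = 6.0000: term = 431.363431
  t = 6.5000: term = 492.424008
  t = 7.0000: term = 37619.326221
Convexity = (1/P) * sum = 40252.107903 / 916.436987 = 43.922396


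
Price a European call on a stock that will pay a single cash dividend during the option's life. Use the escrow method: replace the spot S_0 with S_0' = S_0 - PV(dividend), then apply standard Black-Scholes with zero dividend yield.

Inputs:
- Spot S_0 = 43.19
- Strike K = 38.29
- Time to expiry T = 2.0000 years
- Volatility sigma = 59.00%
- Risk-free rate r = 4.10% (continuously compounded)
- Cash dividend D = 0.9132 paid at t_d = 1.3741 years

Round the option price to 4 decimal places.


Answer: Price = 16.3567

Derivation:
PV(D) = D * exp(-r * t_d) = 0.9132 * 0.94521950 = 0.86317445
S_0' = S_0 - PV(D) = 43.1900 - 0.86317445 = 42.32682555
d1 = (ln(S_0'/K) + (r + sigma^2/2)*T) / (sigma*sqrt(T)) = 0.63559587
d2 = d1 - sigma*sqrt(T) = -0.19879014
exp(-rT) = 0.92127196
N(d1) = 0.73748007; N(d2) = 0.42121346
C = S_0' * N(d1) - K * exp(-rT) * N(d2) = 42.32682555 * 0.73748007 - 38.2900 * 0.92127196 * 0.42121346 = 16.3567


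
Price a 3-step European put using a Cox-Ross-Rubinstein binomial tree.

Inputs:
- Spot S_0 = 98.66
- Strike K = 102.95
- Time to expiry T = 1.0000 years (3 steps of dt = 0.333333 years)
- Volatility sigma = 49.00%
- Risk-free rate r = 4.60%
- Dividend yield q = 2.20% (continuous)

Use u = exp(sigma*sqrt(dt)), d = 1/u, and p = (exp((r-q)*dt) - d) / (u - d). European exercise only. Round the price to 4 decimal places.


Answer: Price = V(0,0) = 21.2329

Derivation:
dt = T/N = 0.333333
u = exp(sigma*sqrt(dt)) = 1.326975; d = 1/u = 0.753594
p = (exp((r-q)*dt) - d) / (u - d) = 0.443751
Discount per step: exp(-r*dt) = 0.984784
Stock lattice S(k, i) with i counting down-moves:
  k=0: S(0,0) = 98.6600
  k=1: S(1,0) = 130.9193; S(1,1) = 74.3496
  k=2: S(2,0) = 173.7266; S(2,1) = 98.6600; S(2,2) = 56.0294
  k=3: S(3,0) = 230.5308; S(3,1) = 130.9193; S(3,2) = 74.3496; S(3,3) = 42.2234
Terminal payoffs V(N, i) = max(K - S_T, 0):
  V(3,0) = 0.000000; V(3,1) = 0.000000; V(3,2) = 28.600424; V(3,3) = 60.726594
Backward induction: V(k, i) = exp(-r*dt) * [p * V(k+1, i) + (1-p) * V(k+1, i+1)].
  V(2,0) = exp(-r*dt) * [p*0.000000 + (1-p)*0.000000] = 0.000000
  V(2,1) = exp(-r*dt) * [p*0.000000 + (1-p)*28.600424] = 15.666885
  V(2,2) = exp(-r*dt) * [p*28.600424 + (1-p)*60.726594] = 45.763466
  V(1,0) = exp(-r*dt) * [p*0.000000 + (1-p)*15.666885] = 8.582086
  V(1,1) = exp(-r*dt) * [p*15.666885 + (1-p)*45.763466] = 31.914949
  V(0,0) = exp(-r*dt) * [p*8.582086 + (1-p)*31.914949] = 21.232892


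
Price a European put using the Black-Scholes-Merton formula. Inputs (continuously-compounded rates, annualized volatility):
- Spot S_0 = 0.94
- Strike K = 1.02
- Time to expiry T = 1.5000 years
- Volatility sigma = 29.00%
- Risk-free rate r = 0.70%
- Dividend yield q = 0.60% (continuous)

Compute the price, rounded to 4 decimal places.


d1 = (ln(S/K) + (r - q + 0.5*sigma^2) * T) / (sigma * sqrt(T)) = -0.04815368
d2 = d1 - sigma * sqrt(T) = -0.40332969
exp(-rT) = 0.98955493; exp(-qT) = 0.99104038
P = K * exp(-rT) * N(-d2) - S_0 * exp(-qT) * N(-d1)
N(-d1) = 0.51920312; N(-d2) = 0.65664715
P = 1.0200 * 0.98955493 * 0.65664715 - 0.9400 * 0.99104038 * 0.51920312 = 0.1791

Answer: Price = 0.1791


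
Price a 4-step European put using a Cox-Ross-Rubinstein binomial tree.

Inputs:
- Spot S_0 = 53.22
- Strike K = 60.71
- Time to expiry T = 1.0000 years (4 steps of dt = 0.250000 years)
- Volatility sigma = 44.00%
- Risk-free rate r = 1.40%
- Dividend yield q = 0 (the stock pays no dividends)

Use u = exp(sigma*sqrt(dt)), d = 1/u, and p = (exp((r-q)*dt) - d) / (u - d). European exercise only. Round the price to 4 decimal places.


dt = T/N = 0.250000
u = exp(sigma*sqrt(dt)) = 1.246077; d = 1/u = 0.802519
p = (exp((r-q)*dt) - d) / (u - d) = 0.453125
Discount per step: exp(-r*dt) = 0.996506
Stock lattice S(k, i) with i counting down-moves:
  k=0: S(0,0) = 53.2200
  k=1: S(1,0) = 66.3162; S(1,1) = 42.7101
  k=2: S(2,0) = 82.6351; S(2,1) = 53.2200; S(2,2) = 34.2756
  k=3: S(3,0) = 102.9696; S(3,1) = 66.3162; S(3,2) = 42.7101; S(3,3) = 27.5068
  k=4: S(4,0) = 128.3081; S(4,1) = 82.6351; S(4,2) = 53.2200; S(4,3) = 34.2756; S(4,4) = 22.0747
Terminal payoffs V(N, i) = max(K - S_T, 0):
  V(4,0) = 0.000000; V(4,1) = 0.000000; V(4,2) = 7.490000; V(4,3) = 26.434382; V(4,4) = 38.635253
Backward induction: V(k, i) = exp(-r*dt) * [p * V(k+1, i) + (1-p) * V(k+1, i+1)].
  V(3,0) = exp(-r*dt) * [p*0.000000 + (1-p)*0.000000] = 0.000000
  V(3,1) = exp(-r*dt) * [p*0.000000 + (1-p)*7.490000] = 4.081780
  V(3,2) = exp(-r*dt) * [p*7.490000 + (1-p)*26.434382] = 17.787836
  V(3,3) = exp(-r*dt) * [p*26.434382 + (1-p)*38.635253] = 32.991058
  V(2,0) = exp(-r*dt) * [p*0.000000 + (1-p)*4.081780] = 2.224423
  V(2,1) = exp(-r*dt) * [p*4.081780 + (1-p)*17.787836] = 11.536825
  V(2,2) = exp(-r*dt) * [p*17.787836 + (1-p)*32.991058] = 26.010896
  V(1,0) = exp(-r*dt) * [p*2.224423 + (1-p)*11.536825] = 7.291575
  V(1,1) = exp(-r*dt) * [p*11.536825 + (1-p)*26.010896] = 19.384364
  V(0,0) = exp(-r*dt) * [p*7.291575 + (1-p)*19.384364] = 13.856233

Answer: Price = V(0,0) = 13.8562


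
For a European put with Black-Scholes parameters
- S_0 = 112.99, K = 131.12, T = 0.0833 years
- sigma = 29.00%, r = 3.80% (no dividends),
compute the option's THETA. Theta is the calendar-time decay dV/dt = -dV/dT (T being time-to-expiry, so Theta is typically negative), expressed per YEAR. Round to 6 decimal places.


Answer: Theta = -0.573092

Derivation:
d1 = -1.6982923948; d2 = -1.7819914390
phi(d1) = 0.0943223543; exp(-qT) = 1.0000000000; exp(-rT) = 0.9968396046
Theta = -S*exp(-qT)*phi(d1)*sigma/(2*sqrt(T)) + r*K*exp(-rT)*N(-d2) - q*S*exp(-qT)*N(-d1)
N(-d1) = 0.9552737053; N(-d2) = 0.9626246861; sqrt(T) = 0.2886173938
Term 1 = -112.9900 * 1.0000000000 * 0.0943223543 * 0.2900 / (2 * 0.2886173938) = -5.3542684571
Term 2 = 0.0380 * 131.1200 * 0.9968396046 * 0.9626246861 = 4.7811769401
Term 3 = 0 (no dividend yield, q = 0)
Theta = -5.3542684571 + (4.7811769401) + (0.0000000000) = -0.573092


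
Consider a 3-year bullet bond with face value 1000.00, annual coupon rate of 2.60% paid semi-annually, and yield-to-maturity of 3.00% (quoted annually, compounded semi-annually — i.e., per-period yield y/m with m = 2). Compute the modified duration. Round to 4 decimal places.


Answer: Modified duration = 2.8618

Derivation:
Coupon per period c = face * coupon_rate / m = 13.000000
Periods per year m = 2; per-period yield y/m = 0.015000
Number of cashflows N = 6
Cashflows (t years, CF_t, discount factor 1/(1+y/m)^(m*t), PV):
  t = 0.5000: CF_t = 13.000000, DF = 0.985222, PV = 12.807882
  t = 1.0000: CF_t = 13.000000, DF = 0.970662, PV = 12.618603
  t = 1.5000: CF_t = 13.000000, DF = 0.956317, PV = 12.432121
  t = 2.0000: CF_t = 13.000000, DF = 0.942184, PV = 12.248395
  t = 2.5000: CF_t = 13.000000, DF = 0.928260, PV = 12.067384
  t = 3.0000: CF_t = 1013.000000, DF = 0.914542, PV = 926.431241
Price P = sum_t PV_t = 988.605626
First compute Macaulay numerator sum_t t * PV_t:
  t * PV_t at t = 0.5000: 6.403941
  t * PV_t at t = 1.0000: 12.618603
  t * PV_t at t = 1.5000: 18.648181
  t * PV_t at t = 2.0000: 24.496790
  t * PV_t at t = 2.5000: 30.168461
  t * PV_t at t = 3.0000: 2779.293723
Macaulay duration D = 2871.629699 / 988.605626 = 2.904727
Modified duration = D / (1 + y/m) = 2.904727 / (1 + 0.015000) = 2.861800


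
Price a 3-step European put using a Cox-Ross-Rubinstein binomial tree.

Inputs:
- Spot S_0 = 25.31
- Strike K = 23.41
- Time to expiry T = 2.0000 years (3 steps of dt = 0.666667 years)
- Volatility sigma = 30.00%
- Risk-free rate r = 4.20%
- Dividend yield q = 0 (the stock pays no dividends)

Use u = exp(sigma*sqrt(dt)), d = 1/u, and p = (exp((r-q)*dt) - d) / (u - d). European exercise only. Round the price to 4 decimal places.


Answer: Price = V(0,0) = 2.5728

Derivation:
dt = T/N = 0.666667
u = exp(sigma*sqrt(dt)) = 1.277556; d = 1/u = 0.782744
p = (exp((r-q)*dt) - d) / (u - d) = 0.496454
Discount per step: exp(-r*dt) = 0.972388
Stock lattice S(k, i) with i counting down-moves:
  k=0: S(0,0) = 25.3100
  k=1: S(1,0) = 32.3349; S(1,1) = 19.8113
  k=2: S(2,0) = 41.3097; S(2,1) = 25.3100; S(2,2) = 15.5072
  k=3: S(3,0) = 52.7755; S(3,1) = 32.3349; S(3,2) = 19.8113; S(3,3) = 12.1381
Terminal payoffs V(N, i) = max(K - S_T, 0):
  V(3,0) = 0.000000; V(3,1) = 0.000000; V(3,2) = 3.598737; V(3,3) = 11.271859
Backward induction: V(k, i) = exp(-r*dt) * [p * V(k+1, i) + (1-p) * V(k+1, i+1)].
  V(2,0) = exp(-r*dt) * [p*0.000000 + (1-p)*0.000000] = 0.000000
  V(2,1) = exp(-r*dt) * [p*0.000000 + (1-p)*3.598737] = 1.762094
  V(2,2) = exp(-r*dt) * [p*3.598737 + (1-p)*11.271859] = 7.256455
  V(1,0) = exp(-r*dt) * [p*0.000000 + (1-p)*1.762094] = 0.862796
  V(1,1) = exp(-r*dt) * [p*1.762094 + (1-p)*7.256455] = 4.403711
  V(0,0) = exp(-r*dt) * [p*0.862796 + (1-p)*4.403711] = 2.572755


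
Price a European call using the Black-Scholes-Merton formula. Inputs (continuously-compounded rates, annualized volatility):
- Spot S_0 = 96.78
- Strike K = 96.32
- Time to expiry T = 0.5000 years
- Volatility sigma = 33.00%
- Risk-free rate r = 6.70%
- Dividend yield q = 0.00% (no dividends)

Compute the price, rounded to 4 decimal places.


d1 = (ln(S/K) + (r - q + 0.5*sigma^2) * T) / (sigma * sqrt(T)) = 0.28065445
d2 = d1 - sigma * sqrt(T) = 0.04730921
exp(-rT) = 0.96705491; exp(-qT) = 1.00000000
C = S_0 * exp(-qT) * N(d1) - K * exp(-rT) * N(d2)
N(d1) = 0.61051228; N(d2) = 0.51886661
C = 96.7800 * 1.00000000 * 0.61051228 - 96.3200 * 0.96705491 * 0.51886661 = 10.7547

Answer: Price = 10.7547


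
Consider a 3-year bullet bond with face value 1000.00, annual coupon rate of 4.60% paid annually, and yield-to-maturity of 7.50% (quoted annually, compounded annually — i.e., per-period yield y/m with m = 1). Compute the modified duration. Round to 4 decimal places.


Answer: Modified duration = 2.6645

Derivation:
Coupon per period c = face * coupon_rate / m = 46.000000
Periods per year m = 1; per-period yield y/m = 0.075000
Number of cashflows N = 3
Cashflows (t years, CF_t, discount factor 1/(1+y/m)^(m*t), PV):
  t = 1.0000: CF_t = 46.000000, DF = 0.930233, PV = 42.790698
  t = 2.0000: CF_t = 46.000000, DF = 0.865333, PV = 39.805300
  t = 3.0000: CF_t = 1046.000000, DF = 0.804961, PV = 841.988756
Price P = sum_t PV_t = 924.584754
First compute Macaulay numerator sum_t t * PV_t:
  t * PV_t at t = 1.0000: 42.790698
  t * PV_t at t = 2.0000: 79.610600
  t * PV_t at t = 3.0000: 2525.966267
Macaulay duration D = 2648.367565 / 924.584754 = 2.864386
Modified duration = D / (1 + y/m) = 2.864386 / (1 + 0.075000) = 2.664545


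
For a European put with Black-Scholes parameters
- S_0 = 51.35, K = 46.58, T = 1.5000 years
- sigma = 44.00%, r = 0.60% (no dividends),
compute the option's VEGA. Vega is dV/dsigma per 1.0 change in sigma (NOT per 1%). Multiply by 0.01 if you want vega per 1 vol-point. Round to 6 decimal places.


d1 = 0.4670614149; d2 = -0.0718263285
phi(d1) = 0.3577174980; exp(-qT) = 1.0000000000; exp(-rT) = 0.9910403788
Vega = S * exp(-qT) * phi(d1) * sqrt(T) = 51.3500 * 1.0000000000 * 0.3577174980 * 1.2247448714 = 22.497086

Answer: Vega = 22.497086


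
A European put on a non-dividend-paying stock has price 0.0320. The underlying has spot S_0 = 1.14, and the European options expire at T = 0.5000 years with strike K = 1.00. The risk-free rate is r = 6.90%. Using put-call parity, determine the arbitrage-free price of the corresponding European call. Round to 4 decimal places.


Put-call parity: C - P = S_0 * exp(-qT) - K * exp(-rT).
S_0 * exp(-qT) = 1.1400 * 1.00000000 = 1.14000000
K * exp(-rT) = 1.0000 * 0.96608834 = 0.96608834
C = P + S*exp(-qT) - K*exp(-rT)
C = 0.0320 + 1.14000000 - 0.96608834 = 0.2059

Answer: Call price = 0.2059


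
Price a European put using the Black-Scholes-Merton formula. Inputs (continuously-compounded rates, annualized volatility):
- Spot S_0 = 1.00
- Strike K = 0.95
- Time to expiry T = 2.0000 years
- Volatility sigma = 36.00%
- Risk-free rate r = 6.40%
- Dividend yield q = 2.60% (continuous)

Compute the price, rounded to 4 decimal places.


d1 = (ln(S/K) + (r - q + 0.5*sigma^2) * T) / (sigma * sqrt(T)) = 0.50458608
d2 = d1 - sigma * sqrt(T) = -0.00453080
exp(-rT) = 0.87985338; exp(-qT) = 0.94932887
P = K * exp(-rT) * N(-d2) - S_0 * exp(-qT) * N(-d1)
N(-d1) = 0.30692479; N(-d2) = 0.50180752
P = 0.9500 * 0.87985338 * 0.50180752 - 1.0000 * 0.94932887 * 0.30692479 = 0.1281

Answer: Price = 0.1281


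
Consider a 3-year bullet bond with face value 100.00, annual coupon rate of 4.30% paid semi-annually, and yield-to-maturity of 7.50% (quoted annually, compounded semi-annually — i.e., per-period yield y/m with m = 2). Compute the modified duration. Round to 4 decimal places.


Answer: Modified duration = 2.7356

Derivation:
Coupon per period c = face * coupon_rate / m = 2.150000
Periods per year m = 2; per-period yield y/m = 0.037500
Number of cashflows N = 6
Cashflows (t years, CF_t, discount factor 1/(1+y/m)^(m*t), PV):
  t = 0.5000: CF_t = 2.150000, DF = 0.963855, PV = 2.072289
  t = 1.0000: CF_t = 2.150000, DF = 0.929017, PV = 1.997387
  t = 1.5000: CF_t = 2.150000, DF = 0.895438, PV = 1.925192
  t = 2.0000: CF_t = 2.150000, DF = 0.863073, PV = 1.855607
  t = 2.5000: CF_t = 2.150000, DF = 0.831878, PV = 1.788537
  t = 3.0000: CF_t = 102.150000, DF = 0.801810, PV = 81.904873
Price P = sum_t PV_t = 91.543885
First compute Macaulay numerator sum_t t * PV_t:
  t * PV_t at t = 0.5000: 1.036145
  t * PV_t at t = 1.0000: 1.997387
  t * PV_t at t = 1.5000: 2.887789
  t * PV_t at t = 2.0000: 3.711214
  t * PV_t at t = 2.5000: 4.471343
  t * PV_t at t = 3.0000: 245.714618
Macaulay duration D = 259.818495 / 91.543885 = 2.838185
Modified duration = D / (1 + y/m) = 2.838185 / (1 + 0.037500) = 2.735600


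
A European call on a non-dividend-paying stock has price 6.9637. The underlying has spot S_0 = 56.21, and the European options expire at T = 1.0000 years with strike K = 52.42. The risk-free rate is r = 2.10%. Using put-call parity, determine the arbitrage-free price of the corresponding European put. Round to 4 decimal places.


Put-call parity: C - P = S_0 * exp(-qT) - K * exp(-rT).
S_0 * exp(-qT) = 56.2100 * 1.00000000 = 56.21000000
K * exp(-rT) = 52.4200 * 0.97921896 = 51.33065812
P = C - S*exp(-qT) + K*exp(-rT)
P = 6.9637 - 56.21000000 + 51.33065812 = 2.0844

Answer: Put price = 2.0844


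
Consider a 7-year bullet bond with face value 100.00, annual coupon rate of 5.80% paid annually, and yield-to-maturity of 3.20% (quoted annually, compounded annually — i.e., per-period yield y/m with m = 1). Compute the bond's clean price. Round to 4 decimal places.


Answer: Price = 116.0773

Derivation:
Coupon per period c = face * coupon_rate / m = 5.800000
Periods per year m = 1; per-period yield y/m = 0.032000
Number of cashflows N = 7
Cashflows (t years, CF_t, discount factor 1/(1+y/m)^(m*t), PV):
  t = 1.0000: CF_t = 5.800000, DF = 0.968992, PV = 5.620155
  t = 2.0000: CF_t = 5.800000, DF = 0.938946, PV = 5.445887
  t = 3.0000: CF_t = 5.800000, DF = 0.909831, PV = 5.277022
  t = 4.0000: CF_t = 5.800000, DF = 0.881620, PV = 5.113393
  t = 5.0000: CF_t = 5.800000, DF = 0.854283, PV = 4.954839
  t = 6.0000: CF_t = 5.800000, DF = 0.827793, PV = 4.801200
  t = 7.0000: CF_t = 105.800000, DF = 0.802125, PV = 84.864838
Price P = sum_t PV_t = 116.077334


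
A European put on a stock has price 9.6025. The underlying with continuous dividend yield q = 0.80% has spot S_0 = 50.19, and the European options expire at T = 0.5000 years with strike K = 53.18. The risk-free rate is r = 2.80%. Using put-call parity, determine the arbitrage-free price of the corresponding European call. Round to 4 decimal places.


Put-call parity: C - P = S_0 * exp(-qT) - K * exp(-rT).
S_0 * exp(-qT) = 50.1900 * 0.99600799 = 49.98964099
K * exp(-rT) = 53.1800 * 0.98609754 = 52.44066740
C = P + S*exp(-qT) - K*exp(-rT)
C = 9.6025 + 49.98964099 - 52.44066740 = 7.1515

Answer: Call price = 7.1515


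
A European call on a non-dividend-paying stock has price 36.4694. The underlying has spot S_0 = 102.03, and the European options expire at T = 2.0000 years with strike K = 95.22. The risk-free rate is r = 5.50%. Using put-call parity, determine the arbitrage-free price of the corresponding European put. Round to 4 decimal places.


Put-call parity: C - P = S_0 * exp(-qT) - K * exp(-rT).
S_0 * exp(-qT) = 102.0300 * 1.00000000 = 102.03000000
K * exp(-rT) = 95.2200 * 0.89583414 = 85.30132636
P = C - S*exp(-qT) + K*exp(-rT)
P = 36.4694 - 102.03000000 + 85.30132636 = 19.7407

Answer: Put price = 19.7407
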